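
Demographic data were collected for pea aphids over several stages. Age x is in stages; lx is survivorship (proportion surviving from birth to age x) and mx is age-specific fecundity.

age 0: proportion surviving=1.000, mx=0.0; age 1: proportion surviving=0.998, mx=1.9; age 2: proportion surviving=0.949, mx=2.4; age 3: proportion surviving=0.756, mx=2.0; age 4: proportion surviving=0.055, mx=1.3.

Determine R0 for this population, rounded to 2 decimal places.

5.76

lx·mx by age: 0, 1.8962, 2.2776, 1.512, 0.0715
R0 = Σ lx·mx = 5.7573 → 5.76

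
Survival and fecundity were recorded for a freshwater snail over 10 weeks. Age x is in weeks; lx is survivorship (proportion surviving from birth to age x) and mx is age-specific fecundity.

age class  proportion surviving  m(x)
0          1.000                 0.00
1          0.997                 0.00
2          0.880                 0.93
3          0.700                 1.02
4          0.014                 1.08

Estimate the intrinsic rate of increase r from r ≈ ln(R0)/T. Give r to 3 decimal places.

0.176

R0 = Σ lx·mx = 0 + 0 + 0.8184 + 0.714 + 0.01512 = 1.54752
Σ x·lx·mx = 3.83928; T = 3.83928/1.54752 = 2.48092…
r ≈ ln(R0)/T = ln(1.54752)/2.48092… = 0.176… → 0.176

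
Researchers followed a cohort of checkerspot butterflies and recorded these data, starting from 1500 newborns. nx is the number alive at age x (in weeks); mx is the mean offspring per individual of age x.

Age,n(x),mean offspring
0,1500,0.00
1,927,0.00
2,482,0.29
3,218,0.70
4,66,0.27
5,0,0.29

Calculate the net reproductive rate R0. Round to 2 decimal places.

lx = nx/n0 = nx/1500: 1, 0.618, 0.32133…, 0.14533…, 0.044, 0
lx·mx by age: 0, 0, 0.093187…, 0.101733…, 0.01188, 0
R0 = Σ lx·mx = 0.2068… → 0.21

0.21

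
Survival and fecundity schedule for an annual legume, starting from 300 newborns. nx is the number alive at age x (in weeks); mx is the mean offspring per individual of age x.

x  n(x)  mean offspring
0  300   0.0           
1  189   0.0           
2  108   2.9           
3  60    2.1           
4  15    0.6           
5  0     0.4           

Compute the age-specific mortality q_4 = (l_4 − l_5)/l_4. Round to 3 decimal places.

1.000

lx = nx/n0 = nx/300: 1, 0.63, 0.36, 0.2, 0.05, 0
q_4 = (l_4 − l_5) / l_4 = (0.05 − 0) / 0.05
     = 0.05 / 0.05 = 1 → 1.000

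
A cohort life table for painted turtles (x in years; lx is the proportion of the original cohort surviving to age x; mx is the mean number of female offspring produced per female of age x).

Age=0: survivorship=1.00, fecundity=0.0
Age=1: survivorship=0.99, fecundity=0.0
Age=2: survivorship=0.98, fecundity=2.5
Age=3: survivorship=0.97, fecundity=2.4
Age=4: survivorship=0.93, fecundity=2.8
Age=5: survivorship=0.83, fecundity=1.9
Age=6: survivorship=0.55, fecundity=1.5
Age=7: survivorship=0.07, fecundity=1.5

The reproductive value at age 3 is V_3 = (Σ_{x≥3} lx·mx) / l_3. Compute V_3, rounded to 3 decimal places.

lx·mx for x ≥ 3: 2.328, 2.604, 1.577, 0.825, 0.105 → sum = 7.439
V_3 = 7.439 / l_3 = 7.439 / 0.97 = 7.669072… → 7.669

7.669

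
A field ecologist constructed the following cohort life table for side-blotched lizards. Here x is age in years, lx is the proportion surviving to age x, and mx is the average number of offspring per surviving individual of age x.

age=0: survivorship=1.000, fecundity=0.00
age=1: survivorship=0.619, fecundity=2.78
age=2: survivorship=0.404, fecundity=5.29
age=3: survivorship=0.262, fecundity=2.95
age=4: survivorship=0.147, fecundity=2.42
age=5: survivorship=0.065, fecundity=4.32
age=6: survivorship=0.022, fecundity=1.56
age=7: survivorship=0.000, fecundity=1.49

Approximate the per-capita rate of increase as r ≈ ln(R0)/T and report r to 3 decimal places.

R0 = Σ lx·mx = 0 + 1.72082 + 2.13716 + 0.7729 + 0.35574 + 0.2808 + 0.03432 + 0 = 5.30174
Σ x·lx·mx = 11.34672; T = 11.34672/5.30174 = 2.14019…
r ≈ ln(R0)/T = ln(5.30174)/2.14019… = 0.77939… → 0.779

0.779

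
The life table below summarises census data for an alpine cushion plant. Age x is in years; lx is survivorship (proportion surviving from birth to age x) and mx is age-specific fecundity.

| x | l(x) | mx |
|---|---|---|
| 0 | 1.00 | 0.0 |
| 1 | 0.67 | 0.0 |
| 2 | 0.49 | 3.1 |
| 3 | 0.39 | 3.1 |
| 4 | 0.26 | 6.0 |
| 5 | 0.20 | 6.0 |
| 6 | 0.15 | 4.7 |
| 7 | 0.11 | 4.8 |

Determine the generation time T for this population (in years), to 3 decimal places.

lx·mx: 0, 0, 1.519, 1.209, 1.56, 1.2, 0.705, 0.528 → R0 = 6.721
x·lx·mx: 0, 0, 3.038, 3.627, 6.24, 6, 4.23, 3.696 → Σ = 26.831
T = 26.831 / 6.721 = 3.992114… → 3.992

3.992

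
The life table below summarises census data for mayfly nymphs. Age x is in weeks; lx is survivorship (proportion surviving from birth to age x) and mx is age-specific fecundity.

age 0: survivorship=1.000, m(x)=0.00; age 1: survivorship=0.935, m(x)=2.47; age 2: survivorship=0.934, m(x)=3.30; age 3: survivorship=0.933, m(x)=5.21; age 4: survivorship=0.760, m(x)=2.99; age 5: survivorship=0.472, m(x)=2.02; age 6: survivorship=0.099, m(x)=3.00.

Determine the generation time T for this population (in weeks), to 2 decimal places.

lx·mx: 0, 2.30945, 3.0822, 4.86093, 2.2724, 0.95344, 0.297 → R0 = 13.77542
x·lx·mx: 0, 2.30945, 6.1644, 14.58279, 9.0896, 4.7672, 1.782 → Σ = 38.69544
T = 38.69544 / 13.77542 = 2.809021… → 2.81

2.81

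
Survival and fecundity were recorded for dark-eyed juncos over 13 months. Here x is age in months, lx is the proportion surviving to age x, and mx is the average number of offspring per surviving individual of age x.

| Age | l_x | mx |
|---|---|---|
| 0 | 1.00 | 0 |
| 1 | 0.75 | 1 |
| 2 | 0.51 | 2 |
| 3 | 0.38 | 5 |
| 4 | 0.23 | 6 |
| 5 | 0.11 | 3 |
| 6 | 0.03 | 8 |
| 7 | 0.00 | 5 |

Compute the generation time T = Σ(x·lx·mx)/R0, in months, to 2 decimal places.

lx·mx: 0, 0.75, 1.02, 1.9, 1.38, 0.33, 0.24, 0 → R0 = 5.62
x·lx·mx: 0, 0.75, 2.04, 5.7, 5.52, 1.65, 1.44, 0 → Σ = 17.1
T = 17.1 / 5.62 = 3.042705… → 3.04

3.04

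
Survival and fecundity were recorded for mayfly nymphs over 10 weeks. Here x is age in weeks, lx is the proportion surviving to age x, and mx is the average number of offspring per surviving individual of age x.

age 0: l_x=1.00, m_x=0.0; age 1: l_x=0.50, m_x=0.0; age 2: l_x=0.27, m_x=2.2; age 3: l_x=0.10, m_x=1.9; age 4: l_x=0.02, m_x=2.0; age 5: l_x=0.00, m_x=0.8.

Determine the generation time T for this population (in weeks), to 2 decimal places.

lx·mx: 0, 0, 0.594, 0.19, 0.04, 0 → R0 = 0.824
x·lx·mx: 0, 0, 1.188, 0.57, 0.16, 0 → Σ = 1.918
T = 1.918 / 0.824 = 2.32767… → 2.33

2.33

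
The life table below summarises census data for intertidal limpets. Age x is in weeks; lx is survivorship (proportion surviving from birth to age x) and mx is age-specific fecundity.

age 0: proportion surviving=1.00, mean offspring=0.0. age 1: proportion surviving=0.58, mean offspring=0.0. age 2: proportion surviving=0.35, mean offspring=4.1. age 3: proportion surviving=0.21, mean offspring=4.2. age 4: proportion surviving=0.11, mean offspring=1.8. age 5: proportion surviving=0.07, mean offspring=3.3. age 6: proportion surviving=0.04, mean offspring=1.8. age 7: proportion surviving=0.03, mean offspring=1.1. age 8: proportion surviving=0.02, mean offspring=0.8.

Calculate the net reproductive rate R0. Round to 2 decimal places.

2.87

lx·mx by age: 0, 0, 1.435, 0.882, 0.198, 0.231, 0.072, 0.033, 0.016
R0 = Σ lx·mx = 2.867 → 2.87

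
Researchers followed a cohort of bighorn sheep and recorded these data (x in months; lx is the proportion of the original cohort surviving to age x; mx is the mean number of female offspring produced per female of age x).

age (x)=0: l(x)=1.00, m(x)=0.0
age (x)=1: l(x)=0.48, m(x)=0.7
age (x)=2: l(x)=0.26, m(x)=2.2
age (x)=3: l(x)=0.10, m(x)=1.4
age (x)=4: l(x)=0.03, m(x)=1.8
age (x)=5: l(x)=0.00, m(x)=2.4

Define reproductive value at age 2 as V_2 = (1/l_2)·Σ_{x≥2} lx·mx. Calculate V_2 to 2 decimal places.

lx·mx for x ≥ 2: 0.572, 0.14, 0.054, 0 → sum = 0.766
V_2 = 0.766 / l_2 = 0.766 / 0.26 = 2.946154… → 2.95

2.95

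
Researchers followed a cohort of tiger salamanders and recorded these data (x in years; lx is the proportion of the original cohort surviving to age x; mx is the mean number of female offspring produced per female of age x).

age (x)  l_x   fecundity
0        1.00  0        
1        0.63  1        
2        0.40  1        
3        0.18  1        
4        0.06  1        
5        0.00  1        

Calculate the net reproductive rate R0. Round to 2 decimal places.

1.27

lx·mx by age: 0, 0.63, 0.4, 0.18, 0.06, 0
R0 = Σ lx·mx = 1.27 → 1.27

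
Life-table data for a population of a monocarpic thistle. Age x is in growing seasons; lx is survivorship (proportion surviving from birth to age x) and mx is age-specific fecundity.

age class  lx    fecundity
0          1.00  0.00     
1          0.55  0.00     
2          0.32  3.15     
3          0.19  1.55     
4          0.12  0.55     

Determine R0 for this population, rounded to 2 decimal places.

lx·mx by age: 0, 0, 1.008, 0.2945, 0.066
R0 = Σ lx·mx = 1.3685 → 1.37

1.37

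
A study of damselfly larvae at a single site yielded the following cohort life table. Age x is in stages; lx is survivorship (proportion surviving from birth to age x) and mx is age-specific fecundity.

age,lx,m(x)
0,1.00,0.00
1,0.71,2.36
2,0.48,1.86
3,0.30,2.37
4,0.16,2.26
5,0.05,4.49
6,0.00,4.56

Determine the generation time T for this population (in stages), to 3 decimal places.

lx·mx: 0, 1.6756, 0.8928, 0.711, 0.3616, 0.2245, 0 → R0 = 3.8655
x·lx·mx: 0, 1.6756, 1.7856, 2.133, 1.4464, 1.1225, 0 → Σ = 8.1631
T = 8.1631 / 3.8655 = 2.111784… → 2.112

2.112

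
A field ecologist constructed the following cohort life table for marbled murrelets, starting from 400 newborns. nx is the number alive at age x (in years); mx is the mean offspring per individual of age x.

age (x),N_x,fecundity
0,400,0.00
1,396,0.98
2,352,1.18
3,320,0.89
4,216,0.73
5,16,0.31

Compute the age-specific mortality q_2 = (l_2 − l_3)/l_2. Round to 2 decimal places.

0.09

lx = nx/n0 = nx/400: 1, 0.99, 0.88, 0.8, 0.54, 0.04
q_2 = (l_2 − l_3) / l_2 = (0.88 − 0.8) / 0.88
     = 0.08 / 0.88 = 0.090909… → 0.09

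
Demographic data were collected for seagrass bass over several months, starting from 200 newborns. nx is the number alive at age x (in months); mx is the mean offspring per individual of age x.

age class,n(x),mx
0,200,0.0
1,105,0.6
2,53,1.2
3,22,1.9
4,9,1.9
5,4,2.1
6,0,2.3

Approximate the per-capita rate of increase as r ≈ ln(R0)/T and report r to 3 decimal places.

-0.014

lx = nx/n0 = nx/200: 1, 0.525, 0.265, 0.11, 0.045, 0.02, 0
R0 = Σ lx·mx = 0 + 0.315 + 0.318 + 0.209 + 0.0855 + 0.042 + 0 = 0.9695
Σ x·lx·mx = 2.13; T = 2.13/0.9695 = 2.19701…
r ≈ ln(R0)/T = ln(0.9695)/2.19701… = -0.0141… → -0.014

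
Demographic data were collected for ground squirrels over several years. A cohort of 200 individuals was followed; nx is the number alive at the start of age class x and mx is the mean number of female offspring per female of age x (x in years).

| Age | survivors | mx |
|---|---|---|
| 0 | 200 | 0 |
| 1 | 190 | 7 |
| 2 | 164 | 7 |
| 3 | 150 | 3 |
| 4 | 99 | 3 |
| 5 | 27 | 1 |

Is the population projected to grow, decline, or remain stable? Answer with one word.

growing

lx = nx/n0 = nx/200: 1, 0.95, 0.82, 0.75, 0.495, 0.135
R0 = Σ lx·mx = 0 + 6.65 + 5.74 + 2.25 + 1.485 + 0.135 = 16.26
R0 > 1, so the population is growing.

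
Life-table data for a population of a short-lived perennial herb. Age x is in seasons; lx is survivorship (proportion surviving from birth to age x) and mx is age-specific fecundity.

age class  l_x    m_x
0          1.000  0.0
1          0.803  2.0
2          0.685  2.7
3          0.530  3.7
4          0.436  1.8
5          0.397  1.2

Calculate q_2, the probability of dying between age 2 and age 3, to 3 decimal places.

q_2 = (l_2 − l_3) / l_2 = (0.685 − 0.53) / 0.685
     = 0.155 / 0.685 = 0.226277… → 0.226

0.226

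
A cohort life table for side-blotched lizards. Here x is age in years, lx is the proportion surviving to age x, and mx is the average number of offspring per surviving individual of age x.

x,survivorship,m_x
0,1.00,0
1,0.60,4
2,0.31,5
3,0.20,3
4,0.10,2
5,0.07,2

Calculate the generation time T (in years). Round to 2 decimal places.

1.80

lx·mx: 0, 2.4, 1.55, 0.6, 0.2, 0.14 → R0 = 4.89
x·lx·mx: 0, 2.4, 3.1, 1.8, 0.8, 0.7 → Σ = 8.8
T = 8.8 / 4.89 = 1.799591… → 1.80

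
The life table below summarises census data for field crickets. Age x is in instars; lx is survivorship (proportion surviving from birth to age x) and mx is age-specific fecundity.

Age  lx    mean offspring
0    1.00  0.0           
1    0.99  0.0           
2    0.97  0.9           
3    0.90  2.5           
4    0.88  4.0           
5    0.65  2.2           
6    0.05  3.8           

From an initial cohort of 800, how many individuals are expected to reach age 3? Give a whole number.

Expected survivors = N0 · l_3 = 800 × 0.90 = 720 → 720

720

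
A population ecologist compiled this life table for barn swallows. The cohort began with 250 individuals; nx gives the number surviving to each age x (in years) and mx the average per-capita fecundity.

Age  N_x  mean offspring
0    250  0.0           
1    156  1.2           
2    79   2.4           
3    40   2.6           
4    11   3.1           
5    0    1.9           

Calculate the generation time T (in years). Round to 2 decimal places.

lx = nx/n0 = nx/250: 1, 0.624, 0.316, 0.16, 0.044, 0
lx·mx: 0, 0.7488, 0.7584, 0.416, 0.1364, 0 → R0 = 2.0596
x·lx·mx: 0, 0.7488, 1.5168, 1.248, 0.5456, 0 → Σ = 4.0592
T = 4.0592 / 2.0596 = 1.970868… → 1.97

1.97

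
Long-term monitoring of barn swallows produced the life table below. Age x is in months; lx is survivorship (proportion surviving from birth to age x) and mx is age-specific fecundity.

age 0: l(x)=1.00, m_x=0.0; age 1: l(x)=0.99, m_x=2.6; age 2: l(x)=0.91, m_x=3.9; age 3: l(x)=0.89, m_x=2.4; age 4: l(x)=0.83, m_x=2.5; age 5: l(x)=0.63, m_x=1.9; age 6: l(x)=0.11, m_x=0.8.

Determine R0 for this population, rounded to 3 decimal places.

11.619

lx·mx by age: 0, 2.574, 3.549, 2.136, 2.075, 1.197, 0.088
R0 = Σ lx·mx = 11.619 → 11.619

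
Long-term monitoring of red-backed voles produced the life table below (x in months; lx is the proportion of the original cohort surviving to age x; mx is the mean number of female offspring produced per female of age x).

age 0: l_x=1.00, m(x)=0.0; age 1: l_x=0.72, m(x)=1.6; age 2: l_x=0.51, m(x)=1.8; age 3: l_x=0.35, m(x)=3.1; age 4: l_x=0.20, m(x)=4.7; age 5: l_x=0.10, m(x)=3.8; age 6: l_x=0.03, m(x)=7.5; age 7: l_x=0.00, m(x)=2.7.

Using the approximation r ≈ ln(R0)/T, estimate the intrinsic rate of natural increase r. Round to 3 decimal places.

R0 = Σ lx·mx = 0 + 1.152 + 0.918 + 1.085 + 0.94 + 0.38 + 0.225 + 0 = 4.7
Σ x·lx·mx = 13.253; T = 13.253/4.7 = 2.81979…
r ≈ ln(R0)/T = ln(4.7)/2.81979… = 0.54882… → 0.549

0.549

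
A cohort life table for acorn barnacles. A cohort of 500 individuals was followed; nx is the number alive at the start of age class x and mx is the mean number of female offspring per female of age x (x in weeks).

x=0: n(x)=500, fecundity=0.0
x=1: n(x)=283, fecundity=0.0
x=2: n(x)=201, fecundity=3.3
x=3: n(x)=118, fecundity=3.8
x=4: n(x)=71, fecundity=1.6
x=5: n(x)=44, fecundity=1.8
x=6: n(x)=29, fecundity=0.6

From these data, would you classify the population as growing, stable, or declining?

lx = nx/n0 = nx/500: 1, 0.566, 0.402, 0.236, 0.142, 0.088, 0.058
R0 = Σ lx·mx = 0 + 0 + 1.3266 + 0.8968 + 0.2272 + 0.1584 + 0.0348 = 2.6438
R0 > 1, so the population is growing.

growing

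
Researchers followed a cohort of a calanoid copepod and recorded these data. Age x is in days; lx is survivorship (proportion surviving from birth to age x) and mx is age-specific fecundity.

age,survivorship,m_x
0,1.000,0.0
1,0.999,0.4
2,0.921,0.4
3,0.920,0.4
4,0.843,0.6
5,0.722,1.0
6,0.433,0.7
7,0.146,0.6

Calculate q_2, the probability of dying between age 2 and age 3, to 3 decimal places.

0.001

q_2 = (l_2 − l_3) / l_2 = (0.921 − 0.92) / 0.921
     = 0.001 / 0.921 = 0.001086… → 0.001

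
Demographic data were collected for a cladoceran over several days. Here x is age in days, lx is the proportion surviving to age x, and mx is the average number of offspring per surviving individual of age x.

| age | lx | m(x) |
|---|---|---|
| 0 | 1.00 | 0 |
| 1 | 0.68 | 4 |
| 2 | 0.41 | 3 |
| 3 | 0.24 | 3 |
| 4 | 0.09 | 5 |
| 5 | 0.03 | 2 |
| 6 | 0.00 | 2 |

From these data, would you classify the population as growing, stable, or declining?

R0 = Σ lx·mx = 0 + 2.72 + 1.23 + 0.72 + 0.45 + 0.06 + 0 = 5.18
R0 > 1, so the population is growing.

growing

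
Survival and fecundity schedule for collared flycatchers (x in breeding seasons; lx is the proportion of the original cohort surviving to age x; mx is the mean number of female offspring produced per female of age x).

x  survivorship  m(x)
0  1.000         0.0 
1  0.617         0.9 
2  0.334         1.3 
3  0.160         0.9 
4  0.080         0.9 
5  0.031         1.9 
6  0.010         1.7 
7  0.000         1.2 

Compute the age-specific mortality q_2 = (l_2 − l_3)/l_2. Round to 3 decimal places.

0.521

q_2 = (l_2 − l_3) / l_2 = (0.334 − 0.16) / 0.334
     = 0.174 / 0.334 = 0.520958… → 0.521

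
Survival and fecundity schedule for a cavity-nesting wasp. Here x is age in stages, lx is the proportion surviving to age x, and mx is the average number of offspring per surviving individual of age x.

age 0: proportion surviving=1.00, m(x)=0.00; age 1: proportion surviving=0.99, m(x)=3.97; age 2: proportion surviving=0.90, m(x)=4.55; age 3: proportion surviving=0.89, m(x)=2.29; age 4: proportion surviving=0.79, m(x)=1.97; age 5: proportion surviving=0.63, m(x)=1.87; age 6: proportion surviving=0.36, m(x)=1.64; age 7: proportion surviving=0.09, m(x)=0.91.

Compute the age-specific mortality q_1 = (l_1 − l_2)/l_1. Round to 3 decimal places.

q_1 = (l_1 − l_2) / l_1 = (0.99 − 0.9) / 0.99
     = 0.09 / 0.99 = 0.090909… → 0.091

0.091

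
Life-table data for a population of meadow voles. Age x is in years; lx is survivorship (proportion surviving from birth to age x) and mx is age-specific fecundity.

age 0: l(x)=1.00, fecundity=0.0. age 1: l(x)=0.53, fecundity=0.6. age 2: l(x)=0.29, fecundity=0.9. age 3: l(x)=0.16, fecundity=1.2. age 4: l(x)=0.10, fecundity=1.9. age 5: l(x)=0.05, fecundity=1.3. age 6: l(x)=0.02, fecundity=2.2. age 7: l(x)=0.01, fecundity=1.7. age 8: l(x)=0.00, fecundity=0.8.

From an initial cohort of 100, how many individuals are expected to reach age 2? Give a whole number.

29

Expected survivors = N0 · l_2 = 100 × 0.29 = 29 → 29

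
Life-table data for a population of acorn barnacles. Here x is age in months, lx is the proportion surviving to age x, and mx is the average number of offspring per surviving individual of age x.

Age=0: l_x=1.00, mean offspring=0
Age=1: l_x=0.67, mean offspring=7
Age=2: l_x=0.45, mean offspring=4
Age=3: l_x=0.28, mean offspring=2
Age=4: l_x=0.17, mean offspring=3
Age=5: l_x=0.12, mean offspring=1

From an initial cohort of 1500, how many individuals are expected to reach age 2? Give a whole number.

675

Expected survivors = N0 · l_2 = 1500 × 0.45 = 675 → 675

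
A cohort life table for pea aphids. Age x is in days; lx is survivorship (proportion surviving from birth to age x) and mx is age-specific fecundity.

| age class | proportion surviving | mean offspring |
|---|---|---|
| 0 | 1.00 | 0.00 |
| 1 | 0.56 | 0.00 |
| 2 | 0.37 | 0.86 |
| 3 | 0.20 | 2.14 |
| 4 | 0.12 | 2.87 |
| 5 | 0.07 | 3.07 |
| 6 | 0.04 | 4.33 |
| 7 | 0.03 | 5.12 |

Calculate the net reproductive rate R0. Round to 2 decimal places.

1.63

lx·mx by age: 0, 0, 0.3182, 0.428, 0.3444, 0.2149, 0.1732, 0.1536
R0 = Σ lx·mx = 1.6323 → 1.63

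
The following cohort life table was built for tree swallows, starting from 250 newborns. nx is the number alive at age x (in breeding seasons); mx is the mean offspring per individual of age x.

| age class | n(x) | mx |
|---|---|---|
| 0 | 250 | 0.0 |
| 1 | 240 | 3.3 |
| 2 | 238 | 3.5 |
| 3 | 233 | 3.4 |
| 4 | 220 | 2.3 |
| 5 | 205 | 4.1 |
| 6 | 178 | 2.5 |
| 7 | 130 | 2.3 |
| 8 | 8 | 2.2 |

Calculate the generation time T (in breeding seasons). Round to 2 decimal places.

3.53

lx = nx/n0 = nx/250: 1, 0.96, 0.952, 0.932, 0.88, 0.82, 0.712, 0.52, 0.032
lx·mx: 0, 3.168, 3.332, 3.1688, 2.024, 3.362, 1.78, 1.196, 0.0704 → R0 = 18.1012
x·lx·mx: 0, 3.168, 6.664, 9.5064, 8.096, 16.81, 10.68, 8.372, 0.5632 → Σ = 63.8596
T = 63.8596 / 18.1012 = 3.527921… → 3.53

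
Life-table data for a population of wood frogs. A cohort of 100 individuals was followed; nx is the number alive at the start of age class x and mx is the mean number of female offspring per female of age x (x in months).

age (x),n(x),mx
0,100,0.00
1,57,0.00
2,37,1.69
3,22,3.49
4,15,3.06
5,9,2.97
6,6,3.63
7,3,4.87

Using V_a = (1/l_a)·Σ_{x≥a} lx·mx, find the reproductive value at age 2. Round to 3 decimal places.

6.712

lx = nx/n0 = nx/100: 1, 0.57, 0.37, 0.22, 0.15, 0.09, 0.06, 0.03
lx·mx for x ≥ 2: 0.6253, 0.7678, 0.459, 0.2673, 0.2178, 0.1461 → sum = 2.4833
V_2 = 2.4833 / l_2 = 2.4833 / 0.37 = 6.711622… → 6.712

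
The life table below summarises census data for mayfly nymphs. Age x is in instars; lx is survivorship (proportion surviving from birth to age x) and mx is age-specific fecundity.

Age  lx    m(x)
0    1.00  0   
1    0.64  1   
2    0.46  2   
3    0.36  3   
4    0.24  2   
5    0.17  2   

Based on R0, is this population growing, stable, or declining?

R0 = Σ lx·mx = 0 + 0.64 + 0.92 + 1.08 + 0.48 + 0.34 = 3.46
R0 > 1, so the population is growing.

growing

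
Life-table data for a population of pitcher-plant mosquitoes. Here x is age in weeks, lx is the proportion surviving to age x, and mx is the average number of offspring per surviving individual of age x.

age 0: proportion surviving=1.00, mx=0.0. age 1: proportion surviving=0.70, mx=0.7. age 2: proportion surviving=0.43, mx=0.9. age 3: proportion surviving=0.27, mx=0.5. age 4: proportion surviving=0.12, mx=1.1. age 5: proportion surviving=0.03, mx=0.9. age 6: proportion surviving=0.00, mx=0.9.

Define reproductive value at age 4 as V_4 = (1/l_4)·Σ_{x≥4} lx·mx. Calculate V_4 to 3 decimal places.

lx·mx for x ≥ 4: 0.132, 0.027, 0 → sum = 0.159
V_4 = 0.159 / l_4 = 0.159 / 0.12 = 1.325 → 1.325

1.325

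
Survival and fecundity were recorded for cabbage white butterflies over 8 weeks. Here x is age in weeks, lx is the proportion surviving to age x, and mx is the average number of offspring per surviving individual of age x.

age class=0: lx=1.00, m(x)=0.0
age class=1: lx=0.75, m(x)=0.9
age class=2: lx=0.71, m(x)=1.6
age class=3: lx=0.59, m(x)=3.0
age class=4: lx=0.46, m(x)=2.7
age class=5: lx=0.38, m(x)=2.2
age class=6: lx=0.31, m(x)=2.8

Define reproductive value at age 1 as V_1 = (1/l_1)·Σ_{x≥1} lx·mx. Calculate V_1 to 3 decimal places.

8.703

lx·mx for x ≥ 1: 0.675, 1.136, 1.77, 1.242, 0.836, 0.868 → sum = 6.527
V_1 = 6.527 / l_1 = 6.527 / 0.75 = 8.702667… → 8.703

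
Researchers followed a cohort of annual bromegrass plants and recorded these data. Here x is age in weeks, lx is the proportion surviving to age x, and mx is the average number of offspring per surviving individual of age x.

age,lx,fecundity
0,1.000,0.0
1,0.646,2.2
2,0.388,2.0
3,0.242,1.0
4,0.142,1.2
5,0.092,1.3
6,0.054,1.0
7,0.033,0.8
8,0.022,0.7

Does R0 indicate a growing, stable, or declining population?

R0 = Σ lx·mx = 0 + 1.4212 + 0.776 + 0.242 + 0.1704 + 0.1196 + 0.054 + 0.0264 + 0.0154 = 2.825
R0 > 1, so the population is growing.

growing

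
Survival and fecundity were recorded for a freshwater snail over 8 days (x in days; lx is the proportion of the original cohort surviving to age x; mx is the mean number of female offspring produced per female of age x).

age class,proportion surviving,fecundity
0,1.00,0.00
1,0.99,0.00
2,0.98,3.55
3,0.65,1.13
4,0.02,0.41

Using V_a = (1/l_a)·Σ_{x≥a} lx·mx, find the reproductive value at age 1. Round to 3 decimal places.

lx·mx for x ≥ 1: 0, 3.479, 0.7345, 0.0082 → sum = 4.2217
V_1 = 4.2217 / l_1 = 4.2217 / 0.99 = 4.264343… → 4.264

4.264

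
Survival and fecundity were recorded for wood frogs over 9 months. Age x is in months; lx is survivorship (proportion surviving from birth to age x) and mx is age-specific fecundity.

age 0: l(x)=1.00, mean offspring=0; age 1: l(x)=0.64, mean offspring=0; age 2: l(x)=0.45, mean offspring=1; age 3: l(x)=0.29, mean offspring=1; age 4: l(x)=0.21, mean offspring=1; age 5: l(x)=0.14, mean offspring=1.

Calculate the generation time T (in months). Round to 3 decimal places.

3.037

lx·mx: 0, 0, 0.45, 0.29, 0.21, 0.14 → R0 = 1.09
x·lx·mx: 0, 0, 0.9, 0.87, 0.84, 0.7 → Σ = 3.31
T = 3.31 / 1.09 = 3.036697… → 3.037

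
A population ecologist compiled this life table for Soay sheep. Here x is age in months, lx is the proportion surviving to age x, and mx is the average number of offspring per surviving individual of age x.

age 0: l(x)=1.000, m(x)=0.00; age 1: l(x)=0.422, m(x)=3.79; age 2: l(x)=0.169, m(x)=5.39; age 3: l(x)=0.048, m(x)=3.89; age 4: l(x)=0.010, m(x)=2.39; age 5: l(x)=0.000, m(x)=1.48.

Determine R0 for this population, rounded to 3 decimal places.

lx·mx by age: 0, 1.59938, 0.91091, 0.18672, 0.0239, 0
R0 = Σ lx·mx = 2.72091 → 2.721

2.721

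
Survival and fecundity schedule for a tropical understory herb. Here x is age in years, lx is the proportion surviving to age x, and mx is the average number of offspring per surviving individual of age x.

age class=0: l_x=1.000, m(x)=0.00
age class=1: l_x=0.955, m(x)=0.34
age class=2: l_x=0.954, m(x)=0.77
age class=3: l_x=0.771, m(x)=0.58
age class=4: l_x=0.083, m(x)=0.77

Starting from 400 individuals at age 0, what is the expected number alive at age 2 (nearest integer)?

382

Expected survivors = N0 · l_2 = 400 × 0.954 = 381.6 → 382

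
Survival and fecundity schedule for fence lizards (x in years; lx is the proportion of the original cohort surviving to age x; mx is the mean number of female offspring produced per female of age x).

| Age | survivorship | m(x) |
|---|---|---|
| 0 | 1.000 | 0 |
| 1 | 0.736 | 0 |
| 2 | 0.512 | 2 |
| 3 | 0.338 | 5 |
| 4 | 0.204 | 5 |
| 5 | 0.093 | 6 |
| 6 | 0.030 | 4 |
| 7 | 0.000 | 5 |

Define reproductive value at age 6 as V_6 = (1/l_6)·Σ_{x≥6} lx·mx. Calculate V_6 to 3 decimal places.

lx·mx for x ≥ 6: 0.12, 0 → sum = 0.12
V_6 = 0.12 / l_6 = 0.12 / 0.03 = 4 → 4.000

4.000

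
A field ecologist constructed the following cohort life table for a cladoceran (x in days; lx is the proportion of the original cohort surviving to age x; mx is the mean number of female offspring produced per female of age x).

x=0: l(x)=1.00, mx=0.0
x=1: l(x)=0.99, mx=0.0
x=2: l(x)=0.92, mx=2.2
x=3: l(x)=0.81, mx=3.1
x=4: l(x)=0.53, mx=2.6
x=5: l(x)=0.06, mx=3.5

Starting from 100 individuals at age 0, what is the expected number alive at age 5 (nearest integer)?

Expected survivors = N0 · l_5 = 100 × 0.06 = 6 → 6

6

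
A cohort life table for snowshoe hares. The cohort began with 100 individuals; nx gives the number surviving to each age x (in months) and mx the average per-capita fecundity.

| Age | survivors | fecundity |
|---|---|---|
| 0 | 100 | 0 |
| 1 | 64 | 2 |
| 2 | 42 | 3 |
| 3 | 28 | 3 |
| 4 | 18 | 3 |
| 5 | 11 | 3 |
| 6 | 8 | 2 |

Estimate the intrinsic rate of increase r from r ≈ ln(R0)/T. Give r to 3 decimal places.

lx = nx/n0 = nx/100: 1, 0.64, 0.42, 0.28, 0.18, 0.11, 0.08
R0 = Σ lx·mx = 0 + 1.28 + 1.26 + 0.84 + 0.54 + 0.33 + 0.16 = 4.41
Σ x·lx·mx = 11.09; T = 11.09/4.41 = 2.51474…
r ≈ ln(R0)/T = ln(4.41)/2.51474… = 0.59007… → 0.590

0.590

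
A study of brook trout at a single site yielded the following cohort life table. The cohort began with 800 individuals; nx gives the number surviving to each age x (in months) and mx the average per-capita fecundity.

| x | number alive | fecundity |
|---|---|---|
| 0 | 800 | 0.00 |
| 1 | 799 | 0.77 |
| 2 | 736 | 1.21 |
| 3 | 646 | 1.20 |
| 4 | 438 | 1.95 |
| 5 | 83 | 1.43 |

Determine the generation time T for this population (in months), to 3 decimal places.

2.684

lx = nx/n0 = nx/800: 1, 0.99875, 0.92, 0.8075, 0.5475, 0.10375
lx·mx: 0, 0.769038…, 1.1132, 0.969, 1.067625, 0.148363… → R0 = 4.067225…
x·lx·mx: 0, 0.769038…, 2.2264, 2.907, 4.2705, 0.741813… → Σ = 10.91475…
T = 10.91475… / 4.067225… = 2.683586… → 2.684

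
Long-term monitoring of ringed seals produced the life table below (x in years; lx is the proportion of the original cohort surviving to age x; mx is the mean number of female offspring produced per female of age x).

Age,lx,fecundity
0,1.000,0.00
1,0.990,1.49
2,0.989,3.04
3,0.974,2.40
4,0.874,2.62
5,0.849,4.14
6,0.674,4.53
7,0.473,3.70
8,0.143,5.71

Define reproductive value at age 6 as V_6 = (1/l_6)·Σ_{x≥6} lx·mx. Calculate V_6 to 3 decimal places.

8.338

lx·mx for x ≥ 6: 3.05322, 1.7501, 0.81653 → sum = 5.61985
V_6 = 5.61985 / l_6 = 5.61985 / 0.674 = 8.338056… → 8.338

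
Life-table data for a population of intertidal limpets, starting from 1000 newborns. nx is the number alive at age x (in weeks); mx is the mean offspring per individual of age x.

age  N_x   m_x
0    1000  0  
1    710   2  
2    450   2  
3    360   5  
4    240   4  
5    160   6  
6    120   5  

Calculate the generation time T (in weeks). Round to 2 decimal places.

lx = nx/n0 = nx/1000: 1, 0.71, 0.45, 0.36, 0.24, 0.16, 0.12
lx·mx: 0, 1.42, 0.9, 1.8, 0.96, 0.96, 0.6 → R0 = 6.64
x·lx·mx: 0, 1.42, 1.8, 5.4, 3.84, 4.8, 3.6 → Σ = 20.86
T = 20.86 / 6.64 = 3.141566… → 3.14

3.14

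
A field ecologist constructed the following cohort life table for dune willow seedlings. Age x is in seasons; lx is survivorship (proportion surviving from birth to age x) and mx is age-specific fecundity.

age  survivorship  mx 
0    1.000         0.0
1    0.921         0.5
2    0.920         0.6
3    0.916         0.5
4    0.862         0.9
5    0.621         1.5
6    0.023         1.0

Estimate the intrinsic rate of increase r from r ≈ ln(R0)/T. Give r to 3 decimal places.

0.344

R0 = Σ lx·mx = 0 + 0.4605 + 0.552 + 0.458 + 0.7758 + 0.9315 + 0.023 = 3.2008
Σ x·lx·mx = 10.8372; T = 10.8372/3.2008 = 3.38578…
r ≈ ln(R0)/T = ln(3.2008)/3.38578… = 0.34361… → 0.344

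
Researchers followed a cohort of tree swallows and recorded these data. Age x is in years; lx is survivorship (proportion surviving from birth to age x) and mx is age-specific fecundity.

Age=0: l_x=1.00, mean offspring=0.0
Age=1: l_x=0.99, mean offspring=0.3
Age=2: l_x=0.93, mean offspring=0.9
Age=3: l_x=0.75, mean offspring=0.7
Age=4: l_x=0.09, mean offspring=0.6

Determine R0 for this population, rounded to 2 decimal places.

1.71

lx·mx by age: 0, 0.297, 0.837, 0.525, 0.054
R0 = Σ lx·mx = 1.713 → 1.71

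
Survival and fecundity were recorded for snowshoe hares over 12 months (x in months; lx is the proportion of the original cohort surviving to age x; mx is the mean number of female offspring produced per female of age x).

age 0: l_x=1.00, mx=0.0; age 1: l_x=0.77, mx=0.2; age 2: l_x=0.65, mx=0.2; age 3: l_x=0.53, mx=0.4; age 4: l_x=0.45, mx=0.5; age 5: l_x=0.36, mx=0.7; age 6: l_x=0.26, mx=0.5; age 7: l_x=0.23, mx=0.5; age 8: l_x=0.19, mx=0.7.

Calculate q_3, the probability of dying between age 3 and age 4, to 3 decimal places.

0.151

q_3 = (l_3 − l_4) / l_3 = (0.53 − 0.45) / 0.53
     = 0.08 / 0.53 = 0.150943… → 0.151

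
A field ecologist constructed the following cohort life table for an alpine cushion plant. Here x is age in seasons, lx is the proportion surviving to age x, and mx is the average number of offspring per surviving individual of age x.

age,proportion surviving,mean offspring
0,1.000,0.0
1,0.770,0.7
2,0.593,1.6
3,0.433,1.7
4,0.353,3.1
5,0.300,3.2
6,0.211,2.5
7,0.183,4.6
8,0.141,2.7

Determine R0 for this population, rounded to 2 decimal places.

6.03

lx·mx by age: 0, 0.539, 0.9488, 0.7361, 1.0943, 0.96, 0.5275, 0.8418, 0.3807
R0 = Σ lx·mx = 6.0282 → 6.03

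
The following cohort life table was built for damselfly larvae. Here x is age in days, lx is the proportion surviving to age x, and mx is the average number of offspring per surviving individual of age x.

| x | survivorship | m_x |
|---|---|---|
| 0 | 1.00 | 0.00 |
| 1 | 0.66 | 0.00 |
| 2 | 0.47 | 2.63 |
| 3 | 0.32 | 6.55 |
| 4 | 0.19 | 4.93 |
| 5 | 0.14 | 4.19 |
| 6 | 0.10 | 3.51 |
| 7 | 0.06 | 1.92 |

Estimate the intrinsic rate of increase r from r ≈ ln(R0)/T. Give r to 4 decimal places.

0.4848

R0 = Σ lx·mx = 0 + 0 + 1.2361 + 2.096 + 0.9367 + 0.5866 + 0.351 + 0.1152 = 5.3216
Σ x·lx·mx = 18.3524; T = 18.3524/5.3216 = 3.44866…
r ≈ ln(R0)/T = ln(5.3216)/3.44866… = 0.48476… → 0.4848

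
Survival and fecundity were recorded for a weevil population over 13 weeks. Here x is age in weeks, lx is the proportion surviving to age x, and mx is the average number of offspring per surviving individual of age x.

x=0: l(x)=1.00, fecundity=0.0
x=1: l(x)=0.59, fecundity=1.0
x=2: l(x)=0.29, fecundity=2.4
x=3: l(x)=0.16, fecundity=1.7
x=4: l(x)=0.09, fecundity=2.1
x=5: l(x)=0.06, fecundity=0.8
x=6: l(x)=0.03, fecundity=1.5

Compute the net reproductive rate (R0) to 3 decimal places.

lx·mx by age: 0, 0.59, 0.696, 0.272, 0.189, 0.048, 0.045
R0 = Σ lx·mx = 1.84 → 1.840

1.840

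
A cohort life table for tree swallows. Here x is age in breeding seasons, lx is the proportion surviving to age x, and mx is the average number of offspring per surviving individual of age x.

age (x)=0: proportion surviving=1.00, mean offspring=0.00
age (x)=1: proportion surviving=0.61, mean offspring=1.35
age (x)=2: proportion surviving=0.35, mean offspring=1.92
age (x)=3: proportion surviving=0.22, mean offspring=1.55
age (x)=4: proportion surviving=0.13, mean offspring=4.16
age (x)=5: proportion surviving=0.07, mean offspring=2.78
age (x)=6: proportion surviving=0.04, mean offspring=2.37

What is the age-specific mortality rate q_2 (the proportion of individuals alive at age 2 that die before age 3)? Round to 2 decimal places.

0.37

q_2 = (l_2 − l_3) / l_2 = (0.35 − 0.22) / 0.35
     = 0.13 / 0.35 = 0.371429… → 0.37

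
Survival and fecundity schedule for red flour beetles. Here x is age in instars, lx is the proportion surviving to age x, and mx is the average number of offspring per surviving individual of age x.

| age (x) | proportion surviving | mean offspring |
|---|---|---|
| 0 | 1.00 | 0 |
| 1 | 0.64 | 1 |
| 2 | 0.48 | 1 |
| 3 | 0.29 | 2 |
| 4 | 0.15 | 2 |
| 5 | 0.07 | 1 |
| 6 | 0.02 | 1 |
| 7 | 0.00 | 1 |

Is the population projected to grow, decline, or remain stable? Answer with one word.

growing

R0 = Σ lx·mx = 0 + 0.64 + 0.48 + 0.58 + 0.3 + 0.07 + 0.02 + 0 = 2.09
R0 > 1, so the population is growing.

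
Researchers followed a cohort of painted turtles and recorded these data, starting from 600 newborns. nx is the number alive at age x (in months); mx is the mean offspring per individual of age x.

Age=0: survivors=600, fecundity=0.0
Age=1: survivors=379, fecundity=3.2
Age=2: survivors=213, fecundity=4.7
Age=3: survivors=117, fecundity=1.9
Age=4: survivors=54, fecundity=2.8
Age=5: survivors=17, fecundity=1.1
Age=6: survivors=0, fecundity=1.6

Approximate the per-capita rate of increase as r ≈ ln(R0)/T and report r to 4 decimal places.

0.8357

lx = nx/n0 = nx/600: 1, 0.63167…, 0.355, 0.195, 0.09, 0.02833…, 0
R0 = Σ lx·mx = 0 + 2.02133… + 1.6685 + 0.3705 + 0.252 + 0.03117… + 0 = 4.3435…
Σ x·lx·mx = 7.633667…; T = 7.633667…/4.3435… = 1.75749…
r ≈ ln(R0)/T = ln(4.3435…)/1.75749… = 0.835668… → 0.8357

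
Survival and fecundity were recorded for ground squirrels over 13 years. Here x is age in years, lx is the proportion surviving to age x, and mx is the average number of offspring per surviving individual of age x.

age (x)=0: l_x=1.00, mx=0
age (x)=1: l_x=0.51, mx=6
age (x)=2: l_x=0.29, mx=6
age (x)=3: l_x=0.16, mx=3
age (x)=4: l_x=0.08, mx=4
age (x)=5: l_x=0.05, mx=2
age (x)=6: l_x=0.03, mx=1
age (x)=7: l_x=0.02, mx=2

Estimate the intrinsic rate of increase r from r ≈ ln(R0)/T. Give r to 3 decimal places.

R0 = Σ lx·mx = 0 + 3.06 + 1.74 + 0.48 + 0.32 + 0.1 + 0.03 + 0.04 = 5.77
Σ x·lx·mx = 10.22; T = 10.22/5.77 = 1.77123…
r ≈ ln(R0)/T = ln(5.77)/1.77123… = 0.98952… → 0.990

0.990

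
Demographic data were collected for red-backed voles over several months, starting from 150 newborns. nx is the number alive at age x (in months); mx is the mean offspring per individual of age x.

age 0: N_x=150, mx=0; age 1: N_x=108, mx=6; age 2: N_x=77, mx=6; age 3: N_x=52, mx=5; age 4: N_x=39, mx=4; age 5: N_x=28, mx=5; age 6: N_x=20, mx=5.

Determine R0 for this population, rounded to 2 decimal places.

lx = nx/n0 = nx/150: 1, 0.72, 0.51333…, 0.34667…, 0.26, 0.18667…, 0.13333…
lx·mx by age: 0, 4.32, 3.08…, 1.733333…, 1.04, 0.933333…, 0.666667…
R0 = Σ lx·mx = 11.773333… → 11.77

11.77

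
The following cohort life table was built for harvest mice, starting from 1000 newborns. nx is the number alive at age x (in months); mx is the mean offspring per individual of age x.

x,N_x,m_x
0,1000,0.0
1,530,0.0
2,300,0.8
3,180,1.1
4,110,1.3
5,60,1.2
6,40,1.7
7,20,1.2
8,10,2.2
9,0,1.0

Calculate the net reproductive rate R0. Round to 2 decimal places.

lx = nx/n0 = nx/1000: 1, 0.53, 0.3, 0.18, 0.11, 0.06, 0.04, 0.02, 0.01, 0
lx·mx by age: 0, 0, 0.24, 0.198, 0.143, 0.072, 0.068, 0.024, 0.022, 0
R0 = Σ lx·mx = 0.767 → 0.77

0.77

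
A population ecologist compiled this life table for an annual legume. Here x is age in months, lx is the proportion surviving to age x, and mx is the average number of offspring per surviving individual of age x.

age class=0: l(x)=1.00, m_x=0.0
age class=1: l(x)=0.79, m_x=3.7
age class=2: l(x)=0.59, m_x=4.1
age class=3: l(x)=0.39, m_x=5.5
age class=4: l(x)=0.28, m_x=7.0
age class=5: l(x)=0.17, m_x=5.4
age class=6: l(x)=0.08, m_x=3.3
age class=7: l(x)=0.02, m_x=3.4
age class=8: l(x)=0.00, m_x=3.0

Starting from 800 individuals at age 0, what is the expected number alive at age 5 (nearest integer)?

136

Expected survivors = N0 · l_5 = 800 × 0.17 = 136 → 136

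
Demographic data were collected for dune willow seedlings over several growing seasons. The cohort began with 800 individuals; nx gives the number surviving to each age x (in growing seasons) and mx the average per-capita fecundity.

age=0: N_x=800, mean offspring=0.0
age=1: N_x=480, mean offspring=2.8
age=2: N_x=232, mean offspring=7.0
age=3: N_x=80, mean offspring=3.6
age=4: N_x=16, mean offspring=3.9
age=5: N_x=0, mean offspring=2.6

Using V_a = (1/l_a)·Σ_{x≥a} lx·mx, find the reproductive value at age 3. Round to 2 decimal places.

lx = nx/n0 = nx/800: 1, 0.6, 0.29, 0.1, 0.02, 0
lx·mx for x ≥ 3: 0.36, 0.078, 0 → sum = 0.438
V_3 = 0.438 / l_3 = 0.438 / 0.1 = 4.38 → 4.38

4.38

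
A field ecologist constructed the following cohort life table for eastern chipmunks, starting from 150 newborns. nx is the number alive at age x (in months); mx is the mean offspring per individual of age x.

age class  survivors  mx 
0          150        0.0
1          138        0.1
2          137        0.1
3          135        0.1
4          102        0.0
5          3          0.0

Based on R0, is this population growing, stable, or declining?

lx = nx/n0 = nx/150: 1, 0.92, 0.91333…, 0.9, 0.68, 0.02
R0 = Σ lx·mx = 0 + 0.092 + 0.091333… + 0.09 + 0 + 0 = 0.273333…
R0 < 1, so the population is declining.

declining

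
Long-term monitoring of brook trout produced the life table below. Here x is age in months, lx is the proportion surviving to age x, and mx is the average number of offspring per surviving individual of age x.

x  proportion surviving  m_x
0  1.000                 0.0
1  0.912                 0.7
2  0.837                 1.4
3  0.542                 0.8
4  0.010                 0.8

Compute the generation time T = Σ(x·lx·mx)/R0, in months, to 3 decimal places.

lx·mx: 0, 0.6384, 1.1718, 0.4336, 0.008 → R0 = 2.2518
x·lx·mx: 0, 0.6384, 2.3436, 1.3008, 0.032 → Σ = 4.3148
T = 4.3148 / 2.2518 = 1.916156… → 1.916

1.916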